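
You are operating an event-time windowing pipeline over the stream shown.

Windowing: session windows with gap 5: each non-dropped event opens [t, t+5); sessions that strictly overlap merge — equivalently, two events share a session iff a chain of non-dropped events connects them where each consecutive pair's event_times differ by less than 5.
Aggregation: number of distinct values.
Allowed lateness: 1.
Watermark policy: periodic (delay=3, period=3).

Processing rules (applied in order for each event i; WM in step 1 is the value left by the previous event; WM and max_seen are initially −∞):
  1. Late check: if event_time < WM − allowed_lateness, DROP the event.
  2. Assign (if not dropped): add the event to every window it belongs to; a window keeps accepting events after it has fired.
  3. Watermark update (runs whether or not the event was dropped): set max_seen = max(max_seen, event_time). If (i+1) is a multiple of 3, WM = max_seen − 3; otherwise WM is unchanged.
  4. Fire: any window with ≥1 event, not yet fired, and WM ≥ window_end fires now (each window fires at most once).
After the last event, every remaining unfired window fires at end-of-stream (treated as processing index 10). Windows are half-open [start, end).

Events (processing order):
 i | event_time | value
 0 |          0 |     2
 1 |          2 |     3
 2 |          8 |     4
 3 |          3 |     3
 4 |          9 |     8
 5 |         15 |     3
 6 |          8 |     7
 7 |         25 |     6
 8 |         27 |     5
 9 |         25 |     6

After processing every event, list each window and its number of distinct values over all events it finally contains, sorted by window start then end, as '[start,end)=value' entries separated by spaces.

[0,7)=2 [8,14)=2 [15,20)=1 [25,32)=2

i=0 t=0 v=2: → [0,5); WM=−∞
i=1 t=2 v=3: → [0,7); WM=−∞
i=2 t=8 v=4: → [8,13); WM=5
i=3 t=3 v=3: DROP (t<5-1); WM=5
i=4 t=9 v=8: → [8,14); WM=5
i=5 t=15 v=3: → [15,20); WM=12
i=6 t=8 v=7: DROP (t<12-1); WM=12
i=7 t=25 v=6: → [25,30); WM=12
i=8 t=27 v=5: → [25,32); WM=24
i=9 t=25 v=6: → [25,32); WM=24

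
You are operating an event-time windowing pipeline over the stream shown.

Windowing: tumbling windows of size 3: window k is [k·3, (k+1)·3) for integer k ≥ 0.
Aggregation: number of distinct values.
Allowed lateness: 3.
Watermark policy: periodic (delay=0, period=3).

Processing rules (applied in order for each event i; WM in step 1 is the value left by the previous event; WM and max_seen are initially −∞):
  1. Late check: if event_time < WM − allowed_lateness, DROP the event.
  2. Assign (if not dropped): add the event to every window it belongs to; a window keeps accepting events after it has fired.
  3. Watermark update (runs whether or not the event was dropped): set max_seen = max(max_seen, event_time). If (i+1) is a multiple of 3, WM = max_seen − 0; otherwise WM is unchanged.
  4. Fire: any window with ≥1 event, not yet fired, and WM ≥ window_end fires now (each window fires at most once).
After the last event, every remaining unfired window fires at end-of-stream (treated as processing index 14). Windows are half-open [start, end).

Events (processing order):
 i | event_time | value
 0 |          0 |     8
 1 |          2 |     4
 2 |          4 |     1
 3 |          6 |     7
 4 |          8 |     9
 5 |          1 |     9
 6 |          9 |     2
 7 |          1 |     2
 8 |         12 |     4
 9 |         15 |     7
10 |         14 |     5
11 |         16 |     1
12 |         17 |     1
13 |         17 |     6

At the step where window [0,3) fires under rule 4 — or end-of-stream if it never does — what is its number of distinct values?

i=0 t=0 v=8: → [0,3); WM=−∞
i=1 t=2 v=4: → [0,3); WM=−∞
i=2 t=4 v=1: → [3,6); WM=4; [0,3) fires=2
i=3 t=6 v=7: → [6,9); WM=4
i=4 t=8 v=9: → [6,9); WM=4
i=5 t=1 v=9: → [0,3); WM=8; [3,6) fires=1
i=6 t=9 v=2: → [9,12); WM=8
i=7 t=1 v=2: DROP (t<8-3); WM=8
i=8 t=12 v=4: → [12,15); WM=12; [6,9) fires=2 [9,12) fires=1
i=9 t=15 v=7: → [15,18); WM=12
i=10 t=14 v=5: → [12,15); WM=12
i=11 t=16 v=1: → [15,18); WM=16; [12,15) fires=2
i=12 t=17 v=1: → [15,18); WM=16
i=13 t=17 v=6: → [15,18); WM=16

2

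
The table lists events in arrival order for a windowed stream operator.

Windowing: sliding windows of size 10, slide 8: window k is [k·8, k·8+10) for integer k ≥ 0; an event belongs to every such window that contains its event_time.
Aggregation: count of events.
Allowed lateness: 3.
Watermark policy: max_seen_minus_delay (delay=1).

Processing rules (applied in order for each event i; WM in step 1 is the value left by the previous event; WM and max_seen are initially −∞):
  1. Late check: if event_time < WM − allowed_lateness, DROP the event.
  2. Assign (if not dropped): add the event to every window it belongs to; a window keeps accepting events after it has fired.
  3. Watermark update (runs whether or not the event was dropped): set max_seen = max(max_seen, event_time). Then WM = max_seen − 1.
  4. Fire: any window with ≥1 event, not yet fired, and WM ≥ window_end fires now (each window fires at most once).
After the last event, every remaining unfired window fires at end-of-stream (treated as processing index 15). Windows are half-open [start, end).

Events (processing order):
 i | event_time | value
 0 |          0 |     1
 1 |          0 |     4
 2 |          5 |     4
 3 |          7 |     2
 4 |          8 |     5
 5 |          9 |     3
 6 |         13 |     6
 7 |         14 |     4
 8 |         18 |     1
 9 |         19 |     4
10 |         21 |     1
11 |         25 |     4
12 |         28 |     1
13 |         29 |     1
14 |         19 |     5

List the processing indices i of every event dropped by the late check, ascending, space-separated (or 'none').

i=0 t=0 v=1: → [0,10); WM=-1
i=1 t=0 v=4: → [0,10); WM=-1
i=2 t=5 v=4: → [0,10); WM=4
i=3 t=7 v=2: → [0,10); WM=6
i=4 t=8 v=5: → [8,18),[0,10); WM=7
i=5 t=9 v=3: → [8,18),[0,10); WM=8
i=6 t=13 v=6: → [8,18); WM=12; [0,10) fires=6
i=7 t=14 v=4: → [8,18); WM=13
i=8 t=18 v=1: → [16,26); WM=17
i=9 t=19 v=4: → [16,26); WM=18; [8,18) fires=4
i=10 t=21 v=1: → [16,26); WM=20
i=11 t=25 v=4: → [24,34),[16,26); WM=24
i=12 t=28 v=1: → [24,34); WM=27; [16,26) fires=4
i=13 t=29 v=1: → [24,34); WM=28
i=14 t=19 v=5: DROP (t<28-3); WM=28

14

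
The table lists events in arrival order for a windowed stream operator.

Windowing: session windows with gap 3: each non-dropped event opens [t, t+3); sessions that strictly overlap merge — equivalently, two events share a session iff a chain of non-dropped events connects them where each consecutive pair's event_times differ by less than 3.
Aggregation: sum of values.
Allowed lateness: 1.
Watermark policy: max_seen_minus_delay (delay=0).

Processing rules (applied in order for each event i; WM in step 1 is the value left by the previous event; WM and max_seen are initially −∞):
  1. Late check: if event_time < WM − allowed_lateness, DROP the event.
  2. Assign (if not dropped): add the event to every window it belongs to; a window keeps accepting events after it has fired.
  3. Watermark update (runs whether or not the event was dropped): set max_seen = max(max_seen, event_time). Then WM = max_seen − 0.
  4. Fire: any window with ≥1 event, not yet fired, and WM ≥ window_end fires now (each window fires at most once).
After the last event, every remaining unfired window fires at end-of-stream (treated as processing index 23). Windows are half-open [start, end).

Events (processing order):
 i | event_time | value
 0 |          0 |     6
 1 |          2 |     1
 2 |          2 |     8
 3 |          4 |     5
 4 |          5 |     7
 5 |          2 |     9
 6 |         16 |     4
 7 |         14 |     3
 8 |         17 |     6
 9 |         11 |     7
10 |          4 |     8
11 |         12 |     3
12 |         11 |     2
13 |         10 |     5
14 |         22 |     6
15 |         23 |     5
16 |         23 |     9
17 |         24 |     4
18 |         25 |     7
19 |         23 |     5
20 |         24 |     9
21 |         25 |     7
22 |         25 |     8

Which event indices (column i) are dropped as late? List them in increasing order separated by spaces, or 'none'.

i=0 t=0 v=6: → [0,3); WM=0
i=1 t=2 v=1: → [0,5); WM=2
i=2 t=2 v=8: → [0,5); WM=2
i=3 t=4 v=5: → [0,7); WM=4
i=4 t=5 v=7: → [0,8); WM=5
i=5 t=2 v=9: DROP (t<5-1); WM=5
i=6 t=16 v=4: → [16,19); WM=16
i=7 t=14 v=3: DROP (t<16-1); WM=16
i=8 t=17 v=6: → [16,20); WM=17
i=9 t=11 v=7: DROP (t<17-1); WM=17
i=10 t=4 v=8: DROP (t<17-1); WM=17
i=11 t=12 v=3: DROP (t<17-1); WM=17
i=12 t=11 v=2: DROP (t<17-1); WM=17
i=13 t=10 v=5: DROP (t<17-1); WM=17
i=14 t=22 v=6: → [22,25); WM=22
i=15 t=23 v=5: → [22,26); WM=23
i=16 t=23 v=9: → [22,26); WM=23
i=17 t=24 v=4: → [22,27); WM=24
i=18 t=25 v=7: → [22,28); WM=25
i=19 t=23 v=5: DROP (t<25-1); WM=25
i=20 t=24 v=9: → [22,28); WM=25
i=21 t=25 v=7: → [22,28); WM=25
i=22 t=25 v=8: → [22,28); WM=25

5 7 9 10 11 12 13 19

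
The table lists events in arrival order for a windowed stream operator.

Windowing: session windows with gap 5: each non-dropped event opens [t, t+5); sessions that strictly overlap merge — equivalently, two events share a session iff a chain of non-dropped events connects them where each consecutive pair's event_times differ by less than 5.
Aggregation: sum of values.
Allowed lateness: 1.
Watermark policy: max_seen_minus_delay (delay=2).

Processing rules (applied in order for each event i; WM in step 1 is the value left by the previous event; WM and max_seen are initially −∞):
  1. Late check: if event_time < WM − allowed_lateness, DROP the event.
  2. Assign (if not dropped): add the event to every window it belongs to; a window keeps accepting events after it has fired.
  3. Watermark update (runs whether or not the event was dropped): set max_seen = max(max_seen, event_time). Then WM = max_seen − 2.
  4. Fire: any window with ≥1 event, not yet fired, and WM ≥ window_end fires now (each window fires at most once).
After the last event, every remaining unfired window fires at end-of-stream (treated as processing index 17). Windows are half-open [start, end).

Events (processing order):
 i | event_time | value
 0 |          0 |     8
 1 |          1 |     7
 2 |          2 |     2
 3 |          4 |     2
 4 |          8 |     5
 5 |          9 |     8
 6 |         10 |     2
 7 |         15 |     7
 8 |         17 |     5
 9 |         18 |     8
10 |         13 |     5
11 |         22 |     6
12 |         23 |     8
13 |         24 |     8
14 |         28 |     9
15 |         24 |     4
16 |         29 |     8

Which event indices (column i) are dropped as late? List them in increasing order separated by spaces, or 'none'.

i=0 t=0 v=8: → [0,5); WM=-2
i=1 t=1 v=7: → [0,6); WM=-1
i=2 t=2 v=2: → [0,7); WM=0
i=3 t=4 v=2: → [0,9); WM=2
i=4 t=8 v=5: → [0,13); WM=6
i=5 t=9 v=8: → [0,14); WM=7
i=6 t=10 v=2: → [0,15); WM=8
i=7 t=15 v=7: → [15,20); WM=13
i=8 t=17 v=5: → [15,22); WM=15
i=9 t=18 v=8: → [15,23); WM=16
i=10 t=13 v=5: DROP (t<16-1); WM=16
i=11 t=22 v=6: → [15,27); WM=20
i=12 t=23 v=8: → [15,28); WM=21
i=13 t=24 v=8: → [15,29); WM=22
i=14 t=28 v=9: → [15,33); WM=26
i=15 t=24 v=4: DROP (t<26-1); WM=26
i=16 t=29 v=8: → [15,34); WM=27

10 15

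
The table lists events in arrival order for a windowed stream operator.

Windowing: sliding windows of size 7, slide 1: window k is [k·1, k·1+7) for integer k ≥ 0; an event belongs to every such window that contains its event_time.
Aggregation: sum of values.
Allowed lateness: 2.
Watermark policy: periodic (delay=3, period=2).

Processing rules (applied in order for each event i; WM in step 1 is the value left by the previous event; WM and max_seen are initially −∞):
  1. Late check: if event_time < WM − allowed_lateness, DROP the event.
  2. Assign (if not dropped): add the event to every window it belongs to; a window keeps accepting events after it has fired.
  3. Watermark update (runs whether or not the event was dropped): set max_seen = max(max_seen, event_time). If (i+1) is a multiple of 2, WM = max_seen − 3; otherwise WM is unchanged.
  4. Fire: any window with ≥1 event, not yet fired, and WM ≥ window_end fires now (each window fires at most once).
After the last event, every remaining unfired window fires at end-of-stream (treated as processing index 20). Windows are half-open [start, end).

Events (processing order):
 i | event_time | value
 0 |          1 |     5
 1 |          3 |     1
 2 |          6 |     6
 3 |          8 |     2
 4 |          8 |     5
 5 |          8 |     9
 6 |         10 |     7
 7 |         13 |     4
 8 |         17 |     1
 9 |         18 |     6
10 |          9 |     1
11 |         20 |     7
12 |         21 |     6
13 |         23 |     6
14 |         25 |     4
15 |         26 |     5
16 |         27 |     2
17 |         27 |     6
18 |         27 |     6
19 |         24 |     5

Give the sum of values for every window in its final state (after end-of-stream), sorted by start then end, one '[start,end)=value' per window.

i=0 t=1 v=5: → [1,8),[0,7); WM=−∞
i=1 t=3 v=1: → [3,10),[2,9),[1,8),[0,7); WM=0
i=2 t=6 v=6: → [6,13),[5,12),[4,11),[3,10),[2,9),[1,8),[0,7); WM=0
i=3 t=8 v=2: → [8,15),[7,14),[6,13),[5,12),[4,11),[3,10),[2,9); WM=5
i=4 t=8 v=5: → [8,15),[7,14),[6,13),[5,12),[4,11),[3,10),[2,9); WM=5
i=5 t=8 v=9: → [8,15),[7,14),[6,13),[5,12),[4,11),[3,10),[2,9); WM=5
i=6 t=10 v=7: → [10,17),[9,16),[8,15),[7,14),[6,13),[5,12),[4,11); WM=5
i=7 t=13 v=4: → [13,20),[12,19),[11,18),[10,17),[9,16),[8,15),[7,14); WM=10; [0,7) fires=12 [1,8) fires=12 [2,9) fires=23 [3,10) fires=23
i=8 t=17 v=1: → [17,24),[16,23),[15,22),[14,21),[13,20),[12,19),[11,18); WM=10
i=9 t=18 v=6: → [18,25),[17,24),[16,23),[15,22),[14,21),[13,20),[12,19); WM=15; [4,11) fires=29 [5,12) fires=29 [6,13) fires=29 [7,14) fires=27 [8,15) fires=27
i=10 t=9 v=1: DROP (t<15-2); WM=15
i=11 t=20 v=7: → [20,27),[19,26),[18,25),[17,24),[16,23),[15,22),[14,21); WM=17; [9,16) fires=11 [10,17) fires=11
i=12 t=21 v=6: → [21,28),[20,27),[19,26),[18,25),[17,24),[16,23),[15,22); WM=17
i=13 t=23 v=6: → [23,30),[22,29),[21,28),[20,27),[19,26),[18,25),[17,24); WM=20; [11,18) fires=5 [12,19) fires=11 [13,20) fires=11
i=14 t=25 v=4: → [25,32),[24,31),[23,30),[22,29),[21,28),[20,27),[19,26); WM=20
i=15 t=26 v=5: → [26,33),[25,32),[24,31),[23,30),[22,29),[21,28),[20,27); WM=23; [14,21) fires=14 [15,22) fires=20 [16,23) fires=20
i=16 t=27 v=2: → [27,34),[26,33),[25,32),[24,31),[23,30),[22,29),[21,28); WM=23
i=17 t=27 v=6: → [27,34),[26,33),[25,32),[24,31),[23,30),[22,29),[21,28); WM=24; [17,24) fires=26
i=18 t=27 v=6: → [27,34),[26,33),[25,32),[24,31),[23,30),[22,29),[21,28); WM=24
i=19 t=24 v=5: → [24,31),[23,30),[22,29),[21,28),[20,27),[19,26),[18,25); WM=24

[0,7)=12 [1,8)=12 [2,9)=23 [3,10)=23 [4,11)=29 [5,12)=29 [6,13)=29 [7,14)=27 [8,15)=27 [9,16)=11 [10,17)=11 [11,18)=5 [12,19)=11 [13,20)=11 [14,21)=14 [15,22)=20 [16,23)=20 [17,24)=26 [18,25)=30 [19,26)=28 [20,27)=33 [21,28)=40 [22,29)=34 [23,30)=34 [24,31)=28 [25,32)=23 [26,33)=19 [27,34)=14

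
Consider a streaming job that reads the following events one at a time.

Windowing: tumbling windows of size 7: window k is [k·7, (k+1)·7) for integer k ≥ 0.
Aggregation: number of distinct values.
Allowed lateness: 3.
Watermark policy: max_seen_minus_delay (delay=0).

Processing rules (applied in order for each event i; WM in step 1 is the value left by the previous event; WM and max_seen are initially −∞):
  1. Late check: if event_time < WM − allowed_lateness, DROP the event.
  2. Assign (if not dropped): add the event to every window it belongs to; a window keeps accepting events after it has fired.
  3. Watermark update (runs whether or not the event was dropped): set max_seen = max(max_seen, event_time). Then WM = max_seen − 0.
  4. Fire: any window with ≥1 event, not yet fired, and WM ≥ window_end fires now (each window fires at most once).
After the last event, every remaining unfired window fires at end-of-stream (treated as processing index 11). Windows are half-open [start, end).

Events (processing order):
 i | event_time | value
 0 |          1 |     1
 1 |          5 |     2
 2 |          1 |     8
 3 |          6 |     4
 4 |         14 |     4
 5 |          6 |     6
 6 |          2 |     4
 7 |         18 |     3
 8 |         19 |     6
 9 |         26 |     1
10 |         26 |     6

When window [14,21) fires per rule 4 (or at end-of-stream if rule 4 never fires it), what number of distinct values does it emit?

3

i=0 t=1 v=1: → [0,7); WM=1
i=1 t=5 v=2: → [0,7); WM=5
i=2 t=1 v=8: DROP (t<5-3); WM=5
i=3 t=6 v=4: → [0,7); WM=6
i=4 t=14 v=4: → [14,21); WM=14; [0,7) fires=3
i=5 t=6 v=6: DROP (t<14-3); WM=14
i=6 t=2 v=4: DROP (t<14-3); WM=14
i=7 t=18 v=3: → [14,21); WM=18
i=8 t=19 v=6: → [14,21); WM=19
i=9 t=26 v=1: → [21,28); WM=26; [14,21) fires=3
i=10 t=26 v=6: → [21,28); WM=26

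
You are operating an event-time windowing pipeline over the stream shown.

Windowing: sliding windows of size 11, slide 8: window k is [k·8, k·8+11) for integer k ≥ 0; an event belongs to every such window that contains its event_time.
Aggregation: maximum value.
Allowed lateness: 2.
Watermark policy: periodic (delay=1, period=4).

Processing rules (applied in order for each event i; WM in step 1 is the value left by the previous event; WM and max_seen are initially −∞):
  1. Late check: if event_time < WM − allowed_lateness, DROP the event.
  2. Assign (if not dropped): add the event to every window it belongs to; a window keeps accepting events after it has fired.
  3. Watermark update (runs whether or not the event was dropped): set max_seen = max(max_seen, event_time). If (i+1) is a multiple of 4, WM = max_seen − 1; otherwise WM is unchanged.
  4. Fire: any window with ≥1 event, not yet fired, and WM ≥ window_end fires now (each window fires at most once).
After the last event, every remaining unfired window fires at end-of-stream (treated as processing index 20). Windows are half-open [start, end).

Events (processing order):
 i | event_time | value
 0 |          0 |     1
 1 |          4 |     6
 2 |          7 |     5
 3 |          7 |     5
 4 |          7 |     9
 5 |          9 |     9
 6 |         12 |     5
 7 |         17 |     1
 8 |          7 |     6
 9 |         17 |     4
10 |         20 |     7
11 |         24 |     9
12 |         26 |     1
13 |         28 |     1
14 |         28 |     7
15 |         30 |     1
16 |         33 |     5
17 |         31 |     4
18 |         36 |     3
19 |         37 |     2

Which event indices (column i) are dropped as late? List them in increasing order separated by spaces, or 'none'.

i=0 t=0 v=1: → [0,11); WM=−∞
i=1 t=4 v=6: → [0,11); WM=−∞
i=2 t=7 v=5: → [0,11); WM=−∞
i=3 t=7 v=5: → [0,11); WM=6
i=4 t=7 v=9: → [0,11); WM=6
i=5 t=9 v=9: → [8,19),[0,11); WM=6
i=6 t=12 v=5: → [8,19); WM=6
i=7 t=17 v=1: → [16,27),[8,19); WM=16; [0,11) fires=9
i=8 t=7 v=6: DROP (t<16-2); WM=16
i=9 t=17 v=4: → [16,27),[8,19); WM=16
i=10 t=20 v=7: → [16,27); WM=16
i=11 t=24 v=9: → [24,35),[16,27); WM=23; [8,19) fires=9
i=12 t=26 v=1: → [24,35),[16,27); WM=23
i=13 t=28 v=1: → [24,35); WM=23
i=14 t=28 v=7: → [24,35); WM=23
i=15 t=30 v=1: → [24,35); WM=29; [16,27) fires=9
i=16 t=33 v=5: → [32,43),[24,35); WM=29
i=17 t=31 v=4: → [24,35); WM=29
i=18 t=36 v=3: → [32,43); WM=29
i=19 t=37 v=2: → [32,43); WM=36; [24,35) fires=9

8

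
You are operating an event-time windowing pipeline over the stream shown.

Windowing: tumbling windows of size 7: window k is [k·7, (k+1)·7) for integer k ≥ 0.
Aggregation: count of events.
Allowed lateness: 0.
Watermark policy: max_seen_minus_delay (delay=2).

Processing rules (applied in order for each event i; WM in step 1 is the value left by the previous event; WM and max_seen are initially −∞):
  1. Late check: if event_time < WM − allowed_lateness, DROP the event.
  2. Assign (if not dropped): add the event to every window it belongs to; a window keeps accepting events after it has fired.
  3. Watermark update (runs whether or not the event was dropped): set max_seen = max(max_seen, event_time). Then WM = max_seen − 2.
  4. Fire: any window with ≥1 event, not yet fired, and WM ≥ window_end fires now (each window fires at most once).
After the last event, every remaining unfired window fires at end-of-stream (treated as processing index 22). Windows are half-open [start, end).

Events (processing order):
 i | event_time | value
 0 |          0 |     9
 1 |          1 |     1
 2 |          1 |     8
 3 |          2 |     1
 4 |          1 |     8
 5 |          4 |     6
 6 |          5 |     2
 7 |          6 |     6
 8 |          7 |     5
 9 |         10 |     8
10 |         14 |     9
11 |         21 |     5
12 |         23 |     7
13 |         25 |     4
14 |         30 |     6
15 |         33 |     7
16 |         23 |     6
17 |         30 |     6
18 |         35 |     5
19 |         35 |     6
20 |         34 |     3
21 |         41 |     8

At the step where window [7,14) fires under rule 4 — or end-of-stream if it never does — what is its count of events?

i=0 t=0 v=9: → [0,7); WM=-2
i=1 t=1 v=1: → [0,7); WM=-1
i=2 t=1 v=8: → [0,7); WM=-1
i=3 t=2 v=1: → [0,7); WM=0
i=4 t=1 v=8: → [0,7); WM=0
i=5 t=4 v=6: → [0,7); WM=2
i=6 t=5 v=2: → [0,7); WM=3
i=7 t=6 v=6: → [0,7); WM=4
i=8 t=7 v=5: → [7,14); WM=5
i=9 t=10 v=8: → [7,14); WM=8; [0,7) fires=8
i=10 t=14 v=9: → [14,21); WM=12
i=11 t=21 v=5: → [21,28); WM=19; [7,14) fires=2
i=12 t=23 v=7: → [21,28); WM=21; [14,21) fires=1
i=13 t=25 v=4: → [21,28); WM=23
i=14 t=30 v=6: → [28,35); WM=28; [21,28) fires=3
i=15 t=33 v=7: → [28,35); WM=31
i=16 t=23 v=6: DROP (t<31-0); WM=31
i=17 t=30 v=6: DROP (t<31-0); WM=31
i=18 t=35 v=5: → [35,42); WM=33
i=19 t=35 v=6: → [35,42); WM=33
i=20 t=34 v=3: → [28,35); WM=33
i=21 t=41 v=8: → [35,42); WM=39; [28,35) fires=3

2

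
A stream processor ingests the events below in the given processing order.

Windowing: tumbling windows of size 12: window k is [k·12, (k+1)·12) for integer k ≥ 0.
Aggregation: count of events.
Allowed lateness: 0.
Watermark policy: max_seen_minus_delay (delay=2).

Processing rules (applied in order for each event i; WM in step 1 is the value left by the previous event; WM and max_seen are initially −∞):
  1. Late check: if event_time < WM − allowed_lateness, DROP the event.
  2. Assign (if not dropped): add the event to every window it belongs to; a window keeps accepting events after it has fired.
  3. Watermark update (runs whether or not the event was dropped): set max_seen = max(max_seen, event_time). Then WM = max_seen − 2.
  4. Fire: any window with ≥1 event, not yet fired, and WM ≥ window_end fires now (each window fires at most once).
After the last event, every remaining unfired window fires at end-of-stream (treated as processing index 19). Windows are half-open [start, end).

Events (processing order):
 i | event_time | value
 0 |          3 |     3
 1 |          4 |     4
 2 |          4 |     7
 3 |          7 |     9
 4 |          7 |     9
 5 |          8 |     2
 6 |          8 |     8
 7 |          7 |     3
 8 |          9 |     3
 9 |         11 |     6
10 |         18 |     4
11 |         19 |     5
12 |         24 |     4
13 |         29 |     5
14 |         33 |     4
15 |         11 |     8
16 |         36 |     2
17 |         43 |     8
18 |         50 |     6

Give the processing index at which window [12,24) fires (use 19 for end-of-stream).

i=0 t=3 v=3: → [0,12); WM=1
i=1 t=4 v=4: → [0,12); WM=2
i=2 t=4 v=7: → [0,12); WM=2
i=3 t=7 v=9: → [0,12); WM=5
i=4 t=7 v=9: → [0,12); WM=5
i=5 t=8 v=2: → [0,12); WM=6
i=6 t=8 v=8: → [0,12); WM=6
i=7 t=7 v=3: → [0,12); WM=6
i=8 t=9 v=3: → [0,12); WM=7
i=9 t=11 v=6: → [0,12); WM=9
i=10 t=18 v=4: → [12,24); WM=16; [0,12) fires=10
i=11 t=19 v=5: → [12,24); WM=17
i=12 t=24 v=4: → [24,36); WM=22
i=13 t=29 v=5: → [24,36); WM=27; [12,24) fires=2
i=14 t=33 v=4: → [24,36); WM=31
i=15 t=11 v=8: DROP (t<31-0); WM=31
i=16 t=36 v=2: → [36,48); WM=34
i=17 t=43 v=8: → [36,48); WM=41; [24,36) fires=3
i=18 t=50 v=6: → [48,60); WM=48; [36,48) fires=2

13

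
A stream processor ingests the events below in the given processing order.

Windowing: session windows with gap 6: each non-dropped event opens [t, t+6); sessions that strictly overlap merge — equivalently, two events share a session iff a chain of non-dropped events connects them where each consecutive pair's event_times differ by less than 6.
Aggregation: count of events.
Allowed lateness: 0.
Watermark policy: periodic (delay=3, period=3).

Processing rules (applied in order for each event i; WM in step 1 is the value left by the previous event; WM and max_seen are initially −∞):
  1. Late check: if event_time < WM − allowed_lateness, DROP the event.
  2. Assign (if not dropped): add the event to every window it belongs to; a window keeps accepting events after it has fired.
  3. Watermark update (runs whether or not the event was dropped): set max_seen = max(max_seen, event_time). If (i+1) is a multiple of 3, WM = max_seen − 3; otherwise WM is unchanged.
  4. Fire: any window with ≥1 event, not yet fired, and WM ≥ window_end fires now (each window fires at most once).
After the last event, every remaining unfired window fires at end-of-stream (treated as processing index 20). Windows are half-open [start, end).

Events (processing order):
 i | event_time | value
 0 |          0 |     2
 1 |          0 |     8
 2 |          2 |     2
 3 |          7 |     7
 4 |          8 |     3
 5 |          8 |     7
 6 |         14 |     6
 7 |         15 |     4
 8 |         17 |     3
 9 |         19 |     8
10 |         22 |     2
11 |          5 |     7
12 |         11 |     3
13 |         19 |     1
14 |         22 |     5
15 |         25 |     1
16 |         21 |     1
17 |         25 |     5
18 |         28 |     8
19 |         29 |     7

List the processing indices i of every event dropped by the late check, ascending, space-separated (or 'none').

11 12

i=0 t=0 v=2: → [0,6); WM=−∞
i=1 t=0 v=8: → [0,6); WM=−∞
i=2 t=2 v=2: → [0,8); WM=-1
i=3 t=7 v=7: → [0,13); WM=-1
i=4 t=8 v=3: → [0,14); WM=-1
i=5 t=8 v=7: → [0,14); WM=5
i=6 t=14 v=6: → [14,20); WM=5
i=7 t=15 v=4: → [14,21); WM=5
i=8 t=17 v=3: → [14,23); WM=14
i=9 t=19 v=8: → [14,25); WM=14
i=10 t=22 v=2: → [14,28); WM=14
i=11 t=5 v=7: DROP (t<14-0); WM=19
i=12 t=11 v=3: DROP (t<19-0); WM=19
i=13 t=19 v=1: → [14,28); WM=19
i=14 t=22 v=5: → [14,28); WM=19
i=15 t=25 v=1: → [14,31); WM=19
i=16 t=21 v=1: → [14,31); WM=19
i=17 t=25 v=5: → [14,31); WM=22
i=18 t=28 v=8: → [14,34); WM=22
i=19 t=29 v=7: → [14,35); WM=22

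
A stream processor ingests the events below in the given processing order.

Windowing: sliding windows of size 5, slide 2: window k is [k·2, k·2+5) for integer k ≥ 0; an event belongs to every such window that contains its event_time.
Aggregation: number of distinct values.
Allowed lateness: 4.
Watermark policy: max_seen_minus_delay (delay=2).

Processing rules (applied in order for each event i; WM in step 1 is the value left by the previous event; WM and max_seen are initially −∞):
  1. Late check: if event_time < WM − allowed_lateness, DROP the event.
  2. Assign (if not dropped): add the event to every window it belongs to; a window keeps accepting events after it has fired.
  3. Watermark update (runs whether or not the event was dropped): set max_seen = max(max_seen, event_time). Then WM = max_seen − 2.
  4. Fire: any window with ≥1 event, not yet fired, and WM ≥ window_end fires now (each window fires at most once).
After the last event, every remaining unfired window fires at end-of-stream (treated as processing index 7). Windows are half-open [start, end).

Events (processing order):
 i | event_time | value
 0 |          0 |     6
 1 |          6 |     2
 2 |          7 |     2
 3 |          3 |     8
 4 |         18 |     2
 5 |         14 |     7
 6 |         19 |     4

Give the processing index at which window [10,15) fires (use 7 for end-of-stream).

i=0 t=0 v=6: → [0,5); WM=-2
i=1 t=6 v=2: → [6,11),[4,9),[2,7); WM=4
i=2 t=7 v=2: → [6,11),[4,9); WM=5; [0,5) fires=1
i=3 t=3 v=8: → [2,7),[0,5); WM=5
i=4 t=18 v=2: → [18,23),[16,21),[14,19); WM=16; [2,7) fires=2 [4,9) fires=1 [6,11) fires=1
i=5 t=14 v=7: → [14,19),[12,17),[10,15); WM=16; [10,15) fires=1
i=6 t=19 v=4: → [18,23),[16,21); WM=17; [12,17) fires=1

5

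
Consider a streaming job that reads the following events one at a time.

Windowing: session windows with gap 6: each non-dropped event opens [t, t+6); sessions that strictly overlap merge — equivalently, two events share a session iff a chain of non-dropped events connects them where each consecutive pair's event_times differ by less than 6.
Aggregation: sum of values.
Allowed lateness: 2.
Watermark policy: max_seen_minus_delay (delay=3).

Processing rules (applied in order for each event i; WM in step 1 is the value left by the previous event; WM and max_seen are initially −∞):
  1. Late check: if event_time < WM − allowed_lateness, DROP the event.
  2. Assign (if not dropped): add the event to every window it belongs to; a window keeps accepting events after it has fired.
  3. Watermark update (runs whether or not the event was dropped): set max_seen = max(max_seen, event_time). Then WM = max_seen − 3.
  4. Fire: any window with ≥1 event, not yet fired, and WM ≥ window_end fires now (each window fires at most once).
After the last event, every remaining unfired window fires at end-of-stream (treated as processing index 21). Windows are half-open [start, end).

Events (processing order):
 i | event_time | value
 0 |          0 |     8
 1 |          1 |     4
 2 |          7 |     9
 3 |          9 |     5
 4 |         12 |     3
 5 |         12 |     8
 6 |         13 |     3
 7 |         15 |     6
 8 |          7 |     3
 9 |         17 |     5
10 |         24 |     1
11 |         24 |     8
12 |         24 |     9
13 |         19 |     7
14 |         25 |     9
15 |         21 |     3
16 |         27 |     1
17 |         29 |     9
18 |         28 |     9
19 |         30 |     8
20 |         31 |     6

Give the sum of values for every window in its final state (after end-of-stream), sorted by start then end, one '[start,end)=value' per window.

i=0 t=0 v=8: → [0,6); WM=-3
i=1 t=1 v=4: → [0,7); WM=-2
i=2 t=7 v=9: → [7,13); WM=4
i=3 t=9 v=5: → [7,15); WM=6
i=4 t=12 v=3: → [7,18); WM=9
i=5 t=12 v=8: → [7,18); WM=9
i=6 t=13 v=3: → [7,19); WM=10
i=7 t=15 v=6: → [7,21); WM=12
i=8 t=7 v=3: DROP (t<12-2); WM=12
i=9 t=17 v=5: → [7,23); WM=14
i=10 t=24 v=1: → [24,30); WM=21
i=11 t=24 v=8: → [24,30); WM=21
i=12 t=24 v=9: → [24,30); WM=21
i=13 t=19 v=7: → [7,30); WM=21
i=14 t=25 v=9: → [7,31); WM=22
i=15 t=21 v=3: → [7,31); WM=22
i=16 t=27 v=1: → [7,33); WM=24
i=17 t=29 v=9: → [7,35); WM=26
i=18 t=28 v=9: → [7,35); WM=26
i=19 t=30 v=8: → [7,36); WM=27
i=20 t=31 v=6: → [7,37); WM=28

[0,7)=12 [7,37)=109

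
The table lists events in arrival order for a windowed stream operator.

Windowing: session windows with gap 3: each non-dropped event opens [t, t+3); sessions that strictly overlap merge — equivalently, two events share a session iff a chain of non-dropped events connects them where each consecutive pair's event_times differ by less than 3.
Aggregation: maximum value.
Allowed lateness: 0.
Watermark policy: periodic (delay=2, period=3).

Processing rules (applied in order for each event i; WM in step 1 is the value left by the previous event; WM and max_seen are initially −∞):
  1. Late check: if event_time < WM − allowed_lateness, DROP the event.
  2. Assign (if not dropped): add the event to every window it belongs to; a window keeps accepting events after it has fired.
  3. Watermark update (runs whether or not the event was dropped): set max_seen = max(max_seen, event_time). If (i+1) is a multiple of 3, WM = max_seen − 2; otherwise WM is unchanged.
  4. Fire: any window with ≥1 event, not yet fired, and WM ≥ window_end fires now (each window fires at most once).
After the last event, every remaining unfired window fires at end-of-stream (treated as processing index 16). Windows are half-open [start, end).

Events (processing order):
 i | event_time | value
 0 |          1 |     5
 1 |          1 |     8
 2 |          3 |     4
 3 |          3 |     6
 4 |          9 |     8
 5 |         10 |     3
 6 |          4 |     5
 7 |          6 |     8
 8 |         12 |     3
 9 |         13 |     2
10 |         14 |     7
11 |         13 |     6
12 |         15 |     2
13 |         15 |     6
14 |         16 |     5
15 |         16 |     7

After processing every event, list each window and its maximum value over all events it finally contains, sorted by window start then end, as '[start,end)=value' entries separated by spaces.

i=0 t=1 v=5: → [1,4); WM=−∞
i=1 t=1 v=8: → [1,4); WM=−∞
i=2 t=3 v=4: → [1,6); WM=1
i=3 t=3 v=6: → [1,6); WM=1
i=4 t=9 v=8: → [9,12); WM=1
i=5 t=10 v=3: → [9,13); WM=8
i=6 t=4 v=5: DROP (t<8-0); WM=8
i=7 t=6 v=8: DROP (t<8-0); WM=8
i=8 t=12 v=3: → [9,15); WM=10
i=9 t=13 v=2: → [9,16); WM=10
i=10 t=14 v=7: → [9,17); WM=10
i=11 t=13 v=6: → [9,17); WM=12
i=12 t=15 v=2: → [9,18); WM=12
i=13 t=15 v=6: → [9,18); WM=12
i=14 t=16 v=5: → [9,19); WM=14
i=15 t=16 v=7: → [9,19); WM=14

[1,6)=8 [9,19)=8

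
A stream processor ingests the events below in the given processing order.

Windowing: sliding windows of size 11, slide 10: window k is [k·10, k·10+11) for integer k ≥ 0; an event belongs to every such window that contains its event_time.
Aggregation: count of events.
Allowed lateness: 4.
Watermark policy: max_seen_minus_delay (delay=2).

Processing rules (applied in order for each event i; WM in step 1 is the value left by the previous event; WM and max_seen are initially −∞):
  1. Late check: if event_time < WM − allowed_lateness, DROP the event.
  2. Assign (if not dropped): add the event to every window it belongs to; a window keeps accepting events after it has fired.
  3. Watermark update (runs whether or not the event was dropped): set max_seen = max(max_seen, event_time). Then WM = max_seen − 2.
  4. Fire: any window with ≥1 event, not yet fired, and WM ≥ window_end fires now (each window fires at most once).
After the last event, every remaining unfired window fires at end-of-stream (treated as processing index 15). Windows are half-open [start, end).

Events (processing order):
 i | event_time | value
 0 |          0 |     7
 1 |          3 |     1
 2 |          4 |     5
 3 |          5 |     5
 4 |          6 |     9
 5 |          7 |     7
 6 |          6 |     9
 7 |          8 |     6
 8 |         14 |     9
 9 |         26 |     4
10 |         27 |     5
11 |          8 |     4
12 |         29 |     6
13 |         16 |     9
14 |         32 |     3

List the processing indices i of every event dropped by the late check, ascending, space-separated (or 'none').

i=0 t=0 v=7: → [0,11); WM=-2
i=1 t=3 v=1: → [0,11); WM=1
i=2 t=4 v=5: → [0,11); WM=2
i=3 t=5 v=5: → [0,11); WM=3
i=4 t=6 v=9: → [0,11); WM=4
i=5 t=7 v=7: → [0,11); WM=5
i=6 t=6 v=9: → [0,11); WM=5
i=7 t=8 v=6: → [0,11); WM=6
i=8 t=14 v=9: → [10,21); WM=12; [0,11) fires=8
i=9 t=26 v=4: → [20,31); WM=24; [10,21) fires=1
i=10 t=27 v=5: → [20,31); WM=25
i=11 t=8 v=4: DROP (t<25-4); WM=25
i=12 t=29 v=6: → [20,31); WM=27
i=13 t=16 v=9: DROP (t<27-4); WM=27
i=14 t=32 v=3: → [30,41); WM=30

11 13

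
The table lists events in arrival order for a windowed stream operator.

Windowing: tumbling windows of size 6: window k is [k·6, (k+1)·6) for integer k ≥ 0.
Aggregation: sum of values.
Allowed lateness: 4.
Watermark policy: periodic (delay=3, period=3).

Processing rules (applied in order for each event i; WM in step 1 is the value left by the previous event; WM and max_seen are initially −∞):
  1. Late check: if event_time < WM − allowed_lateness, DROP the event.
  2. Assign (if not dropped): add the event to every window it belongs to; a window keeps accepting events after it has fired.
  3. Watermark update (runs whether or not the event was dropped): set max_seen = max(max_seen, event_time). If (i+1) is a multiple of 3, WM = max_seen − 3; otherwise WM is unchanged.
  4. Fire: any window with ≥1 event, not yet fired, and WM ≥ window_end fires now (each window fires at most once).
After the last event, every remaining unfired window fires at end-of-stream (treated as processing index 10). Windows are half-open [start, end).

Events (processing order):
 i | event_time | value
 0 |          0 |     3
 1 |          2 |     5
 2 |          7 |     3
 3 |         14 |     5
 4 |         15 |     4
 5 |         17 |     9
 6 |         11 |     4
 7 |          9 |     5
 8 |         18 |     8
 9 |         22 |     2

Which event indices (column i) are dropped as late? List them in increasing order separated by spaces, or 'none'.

7

i=0 t=0 v=3: → [0,6); WM=−∞
i=1 t=2 v=5: → [0,6); WM=−∞
i=2 t=7 v=3: → [6,12); WM=4
i=3 t=14 v=5: → [12,18); WM=4
i=4 t=15 v=4: → [12,18); WM=4
i=5 t=17 v=9: → [12,18); WM=14; [0,6) fires=8 [6,12) fires=3
i=6 t=11 v=4: → [6,12); WM=14
i=7 t=9 v=5: DROP (t<14-4); WM=14
i=8 t=18 v=8: → [18,24); WM=15
i=9 t=22 v=2: → [18,24); WM=15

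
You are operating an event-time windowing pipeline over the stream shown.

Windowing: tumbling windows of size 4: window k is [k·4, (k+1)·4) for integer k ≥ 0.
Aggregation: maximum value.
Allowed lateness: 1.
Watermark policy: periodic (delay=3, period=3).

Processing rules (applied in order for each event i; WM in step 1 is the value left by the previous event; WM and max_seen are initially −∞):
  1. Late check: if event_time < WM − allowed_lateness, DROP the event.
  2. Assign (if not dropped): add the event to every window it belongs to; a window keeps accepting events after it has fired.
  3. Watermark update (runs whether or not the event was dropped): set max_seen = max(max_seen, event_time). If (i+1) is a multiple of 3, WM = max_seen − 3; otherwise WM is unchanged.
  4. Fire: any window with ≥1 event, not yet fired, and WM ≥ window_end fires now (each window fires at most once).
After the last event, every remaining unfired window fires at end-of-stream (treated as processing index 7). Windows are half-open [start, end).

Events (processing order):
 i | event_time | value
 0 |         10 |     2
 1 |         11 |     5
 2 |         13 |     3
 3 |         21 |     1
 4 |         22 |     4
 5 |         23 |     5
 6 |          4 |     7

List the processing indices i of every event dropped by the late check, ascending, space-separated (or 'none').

i=0 t=10 v=2: → [8,12); WM=−∞
i=1 t=11 v=5: → [8,12); WM=−∞
i=2 t=13 v=3: → [12,16); WM=10
i=3 t=21 v=1: → [20,24); WM=10
i=4 t=22 v=4: → [20,24); WM=10
i=5 t=23 v=5: → [20,24); WM=20; [8,12) fires=5 [12,16) fires=3
i=6 t=4 v=7: DROP (t<20-1); WM=20

6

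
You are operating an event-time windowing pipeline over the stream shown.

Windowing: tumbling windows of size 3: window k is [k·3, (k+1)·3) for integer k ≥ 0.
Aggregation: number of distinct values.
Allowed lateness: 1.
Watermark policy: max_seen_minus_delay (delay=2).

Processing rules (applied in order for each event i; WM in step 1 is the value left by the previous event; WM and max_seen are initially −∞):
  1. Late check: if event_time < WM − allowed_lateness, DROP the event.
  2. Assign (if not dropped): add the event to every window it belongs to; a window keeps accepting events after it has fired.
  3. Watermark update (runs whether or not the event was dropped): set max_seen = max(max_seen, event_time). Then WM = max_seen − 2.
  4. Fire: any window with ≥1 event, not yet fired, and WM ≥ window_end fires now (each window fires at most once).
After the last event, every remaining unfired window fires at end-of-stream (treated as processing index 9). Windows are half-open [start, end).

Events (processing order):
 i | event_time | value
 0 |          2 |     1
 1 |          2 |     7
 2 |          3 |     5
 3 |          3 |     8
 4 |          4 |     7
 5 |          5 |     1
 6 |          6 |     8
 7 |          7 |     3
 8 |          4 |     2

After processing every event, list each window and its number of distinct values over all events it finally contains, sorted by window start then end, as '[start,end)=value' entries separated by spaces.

[0,3)=2 [3,6)=5 [6,9)=2

i=0 t=2 v=1: → [0,3); WM=0
i=1 t=2 v=7: → [0,3); WM=0
i=2 t=3 v=5: → [3,6); WM=1
i=3 t=3 v=8: → [3,6); WM=1
i=4 t=4 v=7: → [3,6); WM=2
i=5 t=5 v=1: → [3,6); WM=3; [0,3) fires=2
i=6 t=6 v=8: → [6,9); WM=4
i=7 t=7 v=3: → [6,9); WM=5
i=8 t=4 v=2: → [3,6); WM=5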